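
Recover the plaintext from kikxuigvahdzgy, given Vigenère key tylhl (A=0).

rkzqjpiktwkbvr

Repeat the key across the ciphertext: tylhltylhltylh
k(10)−t(19): -9≡17 → r
i(8)−y(24): -16≡10 → k
k(10)−l(11): -1≡25 → z
x(23)−h(7): 16 → q
u(20)−l(11): 9 → j
i(8)−t(19): -11≡15 → p
g(6)−y(24): -18≡8 → i
v(21)−l(11): 10 → k
a(0)−h(7): -7≡19 → t
h(7)−l(11): -4≡22 → w
d(3)−t(19): -16≡10 → k
z(25)−y(24): 1 → b
g(6)−l(11): -5≡21 → v
y(24)−h(7): 17 → r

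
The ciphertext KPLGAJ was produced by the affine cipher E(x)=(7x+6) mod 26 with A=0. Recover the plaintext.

The inverse of 7 mod 26 is 15, since 7·15=105≡1. Apply D(y)=15·(y−6) mod 26:
K(10): 15·(10−6)=60≡8 → I
P(15): 15·(15−6)=135≡5 → F
L(11): 15·(11−6)=75≡23 → X
G(6): 15·(6−6)=0 → A
A(0): 15·(0−6)=-90≡14 → O
J(9): 15·(9−6)=45≡19 → T

IFXAOT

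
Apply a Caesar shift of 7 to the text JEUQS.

J(9): 9+7=16 → Q
E(4): 4+7=11 → L
U(20): 20+7=27≡1 → B
Q(16): 16+7=23 → X
S(18): 18+7=25 → Z

QLBXZ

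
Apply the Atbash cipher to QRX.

Q(16) → J(9)
R(17) → I(8)
X(23) → C(2)

JIC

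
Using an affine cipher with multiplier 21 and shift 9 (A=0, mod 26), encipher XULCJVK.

YNGZQIL

X(23): 21·23+9=492≡24 → Y
U(20): 21·20+9=429≡13 → N
L(11): 21·11+9=240≡6 → G
C(2): 21·2+9=51≡25 → Z
J(9): 21·9+9=198≡16 → Q
V(21): 21·21+9=450≡8 → I
K(10): 21·10+9=219≡11 → L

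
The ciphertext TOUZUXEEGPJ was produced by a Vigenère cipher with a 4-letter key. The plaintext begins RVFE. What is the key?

CTPV

Subtract each crib letter from the matching ciphertext letter (mod 26):
T(19)−R(17)=2 → C
O(14)−V(21)=-7≡19 → T
U(20)−F(5)=15 → P
Z(25)−E(4)=21 → V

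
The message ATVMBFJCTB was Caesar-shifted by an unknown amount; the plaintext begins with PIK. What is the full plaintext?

PIKBQUYRIQ

From the crib: A(0)−P(15)=-15≡11, so the shift is 11.
Subtract 11 from each ciphertext letter:
A(0): 0−11=-11≡15 → P
T(19): 19−11=8 → I
V(21): 21−11=10 → K
M(12): 12−11=1 → B
B(1): 1−11=-10≡16 → Q
F(5): 5−11=-6≡20 → U
J(9): 9−11=-2≡24 → Y
C(2): 2−11=-9≡17 → R
T(19): 19−11=8 → I
B(1): 1−11=-10≡16 → Q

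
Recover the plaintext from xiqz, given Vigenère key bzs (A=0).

wjyy

Repeat the key across the ciphertext: bzsb
x(23)−b(1): 22 → w
i(8)−z(25): -17≡9 → j
q(16)−s(18): -2≡24 → y
z(25)−b(1): 24 → y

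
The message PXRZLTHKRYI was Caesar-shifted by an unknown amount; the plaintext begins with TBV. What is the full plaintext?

TBVDPXLOVCM

From the crib: P(15)−T(19)=-4≡22, so the shift is 22.
Subtract 22 from each ciphertext letter:
P(15): 15−22=-7≡19 → T
X(23): 23−22=1 → B
R(17): 17−22=-5≡21 → V
Z(25): 25−22=3 → D
L(11): 11−22=-11≡15 → P
T(19): 19−22=-3≡23 → X
H(7): 7−22=-15≡11 → L
K(10): 10−22=-12≡14 → O
R(17): 17−22=-5≡21 → V
Y(24): 24−22=2 → C
I(8): 8−22=-14≡12 → M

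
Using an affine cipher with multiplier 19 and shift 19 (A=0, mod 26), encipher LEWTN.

L(11): 19·11+19=228≡20 → U
E(4): 19·4+19=95≡17 → R
W(22): 19·22+19=437≡21 → V
T(19): 19·19+19=380≡16 → Q
N(13): 19·13+19=266≡6 → G

URVQG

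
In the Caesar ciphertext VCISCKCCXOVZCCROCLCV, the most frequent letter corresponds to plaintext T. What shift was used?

The most frequent ciphertext letter is C (appears 8 times).
C is position 2; T is position 19.
Shift = -17≡9.

9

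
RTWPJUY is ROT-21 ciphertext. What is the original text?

R(17): 17−21=-4≡22 → W
T(19): 19−21=-2≡24 → Y
W(22): 22−21=1 → B
P(15): 15−21=-6≡20 → U
J(9): 9−21=-12≡14 → O
U(20): 20−21=-1≡25 → Z
Y(24): 24−21=3 → D

WYBUOZD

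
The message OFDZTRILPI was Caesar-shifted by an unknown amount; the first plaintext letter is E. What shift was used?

From the crib: O(14)−E(4)=10, so the shift is 10.

10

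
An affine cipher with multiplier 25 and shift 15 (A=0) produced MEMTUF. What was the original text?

The inverse of 25 mod 26 is 25, since 25·25=625≡1. Apply D(y)=25·(y−15) mod 26:
M(12): 25·(12−15)=-75≡3 → D
E(4): 25·(4−15)=-275≡11 → L
M(12): 25·(12−15)=-75≡3 → D
T(19): 25·(19−15)=100≡22 → W
U(20): 25·(20−15)=125≡21 → V
F(5): 25·(5−15)=-250≡10 → K

DLDWVK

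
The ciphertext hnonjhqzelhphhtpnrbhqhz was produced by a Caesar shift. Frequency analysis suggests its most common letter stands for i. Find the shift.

The most frequent ciphertext letter is h (appears 7 times).
h is position 7; i is position 8.
Shift = -1≡25.

25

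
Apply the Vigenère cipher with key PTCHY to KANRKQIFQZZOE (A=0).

Repeat the key across the message: PTCHYPTCHYPTC
K(10)+P(15): 25 → Z
A(0)+T(19): 19 → T
N(13)+C(2): 15 → P
R(17)+H(7): 24 → Y
K(10)+Y(24): 34≡8 → I
Q(16)+P(15): 31≡5 → F
I(8)+T(19): 27≡1 → B
F(5)+C(2): 7 → H
Q(16)+H(7): 23 → X
Z(25)+Y(24): 49≡23 → X
Z(25)+P(15): 40≡14 → O
O(14)+T(19): 33≡7 → H
E(4)+C(2): 6 → G

ZTPYIFBHXXOHG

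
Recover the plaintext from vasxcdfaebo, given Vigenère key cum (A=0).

Repeat the key across the ciphertext: cumcumcumcu
v(21)−c(2): 19 → t
a(0)−u(20): -20≡6 → g
s(18)−m(12): 6 → g
x(23)−c(2): 21 → v
c(2)−u(20): -18≡8 → i
d(3)−m(12): -9≡17 → r
f(5)−c(2): 3 → d
a(0)−u(20): -20≡6 → g
e(4)−m(12): -8≡18 → s
b(1)−c(2): -1≡25 → z
o(14)−u(20): -6≡20 → u

tggvirdgszu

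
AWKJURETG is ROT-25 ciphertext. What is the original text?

A(0): 0−25=-25≡1 → B
W(22): 22−25=-3≡23 → X
K(10): 10−25=-15≡11 → L
J(9): 9−25=-16≡10 → K
U(20): 20−25=-5≡21 → V
R(17): 17−25=-8≡18 → S
E(4): 4−25=-21≡5 → F
T(19): 19−25=-6≡20 → U
G(6): 6−25=-19≡7 → H

BXLKVSFUH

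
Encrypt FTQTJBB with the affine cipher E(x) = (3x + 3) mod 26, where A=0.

F(5): 3·5+3=18 → S
T(19): 3·19+3=60≡8 → I
Q(16): 3·16+3=51≡25 → Z
T(19): 3·19+3=60≡8 → I
J(9): 3·9+3=30≡4 → E
B(1): 3·1+3=6 → G
B(1): 3·1+3=6 → G

SIZIEGG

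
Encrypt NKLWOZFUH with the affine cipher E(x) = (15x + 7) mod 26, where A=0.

N(13): 15·13+7=202≡20 → U
K(10): 15·10+7=157≡1 → B
L(11): 15·11+7=172≡16 → Q
W(22): 15·22+7=337≡25 → Z
O(14): 15·14+7=217≡9 → J
Z(25): 15·25+7=382≡18 → S
F(5): 15·5+7=82≡4 → E
U(20): 15·20+7=307≡21 → V
H(7): 15·7+7=112≡8 → I

UBQZJSEVI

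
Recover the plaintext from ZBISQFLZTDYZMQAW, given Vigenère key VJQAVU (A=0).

Repeat the key across the ciphertext: VJQAVUVJQAVUVJQA
Z(25)−V(21): 4 → E
B(1)−J(9): -8≡18 → S
I(8)−Q(16): -8≡18 → S
S(18)−A(0): 18 → S
Q(16)−V(21): -5≡21 → V
F(5)−U(20): -15≡11 → L
L(11)−V(21): -10≡16 → Q
Z(25)−J(9): 16 → Q
T(19)−Q(16): 3 → D
D(3)−A(0): 3 → D
Y(24)−V(21): 3 → D
Z(25)−U(20): 5 → F
M(12)−V(21): -9≡17 → R
Q(16)−J(9): 7 → H
A(0)−Q(16): -16≡10 → K
W(22)−A(0): 22 → W

ESSSVLQQDDDFRHKW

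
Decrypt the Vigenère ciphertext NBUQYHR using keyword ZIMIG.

OTIISIJ

Repeat the key across the ciphertext: ZIMIGZI
N(13)−Z(25): -12≡14 → O
B(1)−I(8): -7≡19 → T
U(20)−M(12): 8 → I
Q(16)−I(8): 8 → I
Y(24)−G(6): 18 → S
H(7)−Z(25): -18≡8 → I
R(17)−I(8): 9 → J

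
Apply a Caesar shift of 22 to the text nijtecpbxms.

n(13): 13+22=35≡9 → j
i(8): 8+22=30≡4 → e
j(9): 9+22=31≡5 → f
t(19): 19+22=41≡15 → p
e(4): 4+22=26≡0 → a
c(2): 2+22=24 → y
p(15): 15+22=37≡11 → l
b(1): 1+22=23 → x
x(23): 23+22=45≡19 → t
m(12): 12+22=34≡8 → i
s(18): 18+22=40≡14 → o

jefpaylxtio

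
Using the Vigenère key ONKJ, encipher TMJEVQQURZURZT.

Repeat the key across the message: ONKJONKJONKJON
T(19)+O(14): 33≡7 → H
M(12)+N(13): 25 → Z
J(9)+K(10): 19 → T
E(4)+J(9): 13 → N
V(21)+O(14): 35≡9 → J
Q(16)+N(13): 29≡3 → D
Q(16)+K(10): 26≡0 → A
U(20)+J(9): 29≡3 → D
R(17)+O(14): 31≡5 → F
Z(25)+N(13): 38≡12 → M
U(20)+K(10): 30≡4 → E
R(17)+J(9): 26≡0 → A
Z(25)+O(14): 39≡13 → N
T(19)+N(13): 32≡6 → G

HZTNJDADFMEANG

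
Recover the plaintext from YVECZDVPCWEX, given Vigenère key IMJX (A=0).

Repeat the key across the ciphertext: IMJXIMJXIMJX
Y(24)−I(8): 16 → Q
V(21)−M(12): 9 → J
E(4)−J(9): -5≡21 → V
C(2)−X(23): -21≡5 → F
Z(25)−I(8): 17 → R
D(3)−M(12): -9≡17 → R
V(21)−J(9): 12 → M
P(15)−X(23): -8≡18 → S
C(2)−I(8): -6≡20 → U
W(22)−M(12): 10 → K
E(4)−J(9): -5≡21 → V
X(23)−X(23): 0 → A

QJVFRRMSUKVA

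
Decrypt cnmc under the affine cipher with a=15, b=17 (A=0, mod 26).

zyrz

The inverse of 15 mod 26 is 7, since 15·7=105≡1. Apply D(y)=7·(y−17) mod 26:
c(2): 7·(2−17)=-105≡25 → z
n(13): 7·(13−17)=-28≡24 → y
m(12): 7·(12−17)=-35≡17 → r
c(2): 7·(2−17)=-105≡25 → z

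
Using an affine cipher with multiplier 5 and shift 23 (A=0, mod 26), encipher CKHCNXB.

C(2): 5·2+23=33≡7 → H
K(10): 5·10+23=73≡21 → V
H(7): 5·7+23=58≡6 → G
C(2): 5·2+23=33≡7 → H
N(13): 5·13+23=88≡10 → K
X(23): 5·23+23=138≡8 → I
B(1): 5·1+23=28≡2 → C

HVGHKIC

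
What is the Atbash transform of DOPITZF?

D(3) → W(22)
O(14) → L(11)
P(15) → K(10)
I(8) → R(17)
T(19) → G(6)
Z(25) → A(0)
F(5) → U(20)

WLKRGAU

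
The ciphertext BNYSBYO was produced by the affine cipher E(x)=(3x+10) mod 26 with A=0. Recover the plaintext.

XBWUXWK

The inverse of 3 mod 26 is 9, since 3·9=27≡1. Apply D(y)=9·(y−10) mod 26:
B(1): 9·(1−10)=-81≡23 → X
N(13): 9·(13−10)=27≡1 → B
Y(24): 9·(24−10)=126≡22 → W
S(18): 9·(18−10)=72≡20 → U
B(1): 9·(1−10)=-81≡23 → X
Y(24): 9·(24−10)=126≡22 → W
O(14): 9·(14−10)=36≡10 → K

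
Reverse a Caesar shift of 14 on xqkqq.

x(23): 23−14=9 → j
q(16): 16−14=2 → c
k(10): 10−14=-4≡22 → w
q(16): 16−14=2 → c
q(16): 16−14=2 → c

jcwcc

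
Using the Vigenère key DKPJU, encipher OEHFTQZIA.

Repeat the key across the message: DKPJUDKPJ
O(14)+D(3): 17 → R
E(4)+K(10): 14 → O
H(7)+P(15): 22 → W
F(5)+J(9): 14 → O
T(19)+U(20): 39≡13 → N
Q(16)+D(3): 19 → T
Z(25)+K(10): 35≡9 → J
I(8)+P(15): 23 → X
A(0)+J(9): 9 → J

ROWONTJXJ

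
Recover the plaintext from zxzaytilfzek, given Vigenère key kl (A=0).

Repeat the key across the ciphertext: klklklklklkl
z(25)−k(10): 15 → p
x(23)−l(11): 12 → m
z(25)−k(10): 15 → p
a(0)−l(11): -11≡15 → p
y(24)−k(10): 14 → o
t(19)−l(11): 8 → i
i(8)−k(10): -2≡24 → y
l(11)−l(11): 0 → a
f(5)−k(10): -5≡21 → v
z(25)−l(11): 14 → o
e(4)−k(10): -6≡20 → u
k(10)−l(11): -1≡25 → z

pmppoiyavouz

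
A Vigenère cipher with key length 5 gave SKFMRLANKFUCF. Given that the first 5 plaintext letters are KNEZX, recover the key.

IXBNU

Subtract each crib letter from the matching ciphertext letter (mod 26):
S(18)−K(10)=8 → I
K(10)−N(13)=-3≡23 → X
F(5)−E(4)=1 → B
M(12)−Z(25)=-13≡13 → N
R(17)−X(23)=-6≡20 → U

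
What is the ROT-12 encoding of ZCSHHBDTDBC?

LOETTNPFPNO

Z(25): 25+12=37≡11 → L
C(2): 2+12=14 → O
S(18): 18+12=30≡4 → E
H(7): 7+12=19 → T
H(7): 7+12=19 → T
B(1): 1+12=13 → N
D(3): 3+12=15 → P
T(19): 19+12=31≡5 → F
D(3): 3+12=15 → P
B(1): 1+12=13 → N
C(2): 2+12=14 → O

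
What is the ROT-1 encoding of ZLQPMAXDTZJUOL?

AMRQNBYEUAKVPM

Z(25): 25+1=26≡0 → A
L(11): 11+1=12 → M
Q(16): 16+1=17 → R
P(15): 15+1=16 → Q
M(12): 12+1=13 → N
A(0): 0+1=1 → B
X(23): 23+1=24 → Y
D(3): 3+1=4 → E
T(19): 19+1=20 → U
Z(25): 25+1=26≡0 → A
J(9): 9+1=10 → K
U(20): 20+1=21 → V
O(14): 14+1=15 → P
L(11): 11+1=12 → M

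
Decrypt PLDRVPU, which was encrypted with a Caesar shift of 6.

P(15): 15−6=9 → J
L(11): 11−6=5 → F
D(3): 3−6=-3≡23 → X
R(17): 17−6=11 → L
V(21): 21−6=15 → P
P(15): 15−6=9 → J
U(20): 20−6=14 → O

JFXLPJO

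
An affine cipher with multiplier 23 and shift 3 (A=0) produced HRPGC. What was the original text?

QEWZJ

The inverse of 23 mod 26 is 17, since 23·17=391≡1. Apply D(y)=17·(y−3) mod 26:
H(7): 17·(7−3)=68≡16 → Q
R(17): 17·(17−3)=238≡4 → E
P(15): 17·(15−3)=204≡22 → W
G(6): 17·(6−3)=51≡25 → Z
C(2): 17·(2−3)=-17≡9 → J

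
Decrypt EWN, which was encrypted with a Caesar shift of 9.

E(4): 4−9=-5≡21 → V
W(22): 22−9=13 → N
N(13): 13−9=4 → E

VNE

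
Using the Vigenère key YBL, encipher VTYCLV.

TUJAMG

Repeat the key across the message: YBLYBL
V(21)+Y(24): 45≡19 → T
T(19)+B(1): 20 → U
Y(24)+L(11): 35≡9 → J
C(2)+Y(24): 26≡0 → A
L(11)+B(1): 12 → M
V(21)+L(11): 32≡6 → G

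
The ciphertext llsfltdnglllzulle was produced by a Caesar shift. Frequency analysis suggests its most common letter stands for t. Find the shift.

The most frequent ciphertext letter is l (appears 8 times).
l is position 11; t is position 19.
Shift = -8≡18.

18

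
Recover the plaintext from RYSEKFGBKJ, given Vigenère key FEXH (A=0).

Repeat the key across the ciphertext: FEXHFEXHFE
R(17)−F(5): 12 → M
Y(24)−E(4): 20 → U
S(18)−X(23): -5≡21 → V
E(4)−H(7): -3≡23 → X
K(10)−F(5): 5 → F
F(5)−E(4): 1 → B
G(6)−X(23): -17≡9 → J
B(1)−H(7): -6≡20 → U
K(10)−F(5): 5 → F
J(9)−E(4): 5 → F

MUVXFBJUFF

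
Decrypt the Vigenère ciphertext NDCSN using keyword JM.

ERTGE

Repeat the key across the ciphertext: JMJMJ
N(13)−J(9): 4 → E
D(3)−M(12): -9≡17 → R
C(2)−J(9): -7≡19 → T
S(18)−M(12): 6 → G
N(13)−J(9): 4 → E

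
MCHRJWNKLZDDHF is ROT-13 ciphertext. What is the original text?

M(12): 12−13=-1≡25 → Z
C(2): 2−13=-11≡15 → P
H(7): 7−13=-6≡20 → U
R(17): 17−13=4 → E
J(9): 9−13=-4≡22 → W
W(22): 22−13=9 → J
N(13): 13−13=0 → A
K(10): 10−13=-3≡23 → X
L(11): 11−13=-2≡24 → Y
Z(25): 25−13=12 → M
D(3): 3−13=-10≡16 → Q
D(3): 3−13=-10≡16 → Q
H(7): 7−13=-6≡20 → U
F(5): 5−13=-8≡18 → S

ZPUEWJAXYMQQUS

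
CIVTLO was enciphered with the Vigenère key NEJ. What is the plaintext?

PEMGHF

Repeat the key across the ciphertext: NEJNEJ
C(2)−N(13): -11≡15 → P
I(8)−E(4): 4 → E
V(21)−J(9): 12 → M
T(19)−N(13): 6 → G
L(11)−E(4): 7 → H
O(14)−J(9): 5 → F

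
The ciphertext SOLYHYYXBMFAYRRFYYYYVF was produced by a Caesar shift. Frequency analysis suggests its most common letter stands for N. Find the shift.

11

The most frequent ciphertext letter is Y (appears 8 times).
Y is position 24; N is position 13.
Shift = 11.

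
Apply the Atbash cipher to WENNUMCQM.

DVMMFNXJN

W(22) → D(3)
E(4) → V(21)
N(13) → M(12)
N(13) → M(12)
U(20) → F(5)
M(12) → N(13)
C(2) → X(23)
Q(16) → J(9)
M(12) → N(13)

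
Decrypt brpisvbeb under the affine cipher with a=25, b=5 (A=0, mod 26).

The inverse of 25 mod 26 is 25, since 25·25=625≡1. Apply D(y)=25·(y−5) mod 26:
b(1): 25·(1−5)=-100≡4 → e
r(17): 25·(17−5)=300≡14 → o
p(15): 25·(15−5)=250≡16 → q
i(8): 25·(8−5)=75≡23 → x
s(18): 25·(18−5)=325≡13 → n
v(21): 25·(21−5)=400≡10 → k
b(1): 25·(1−5)=-100≡4 → e
e(4): 25·(4−5)=-25≡1 → b
b(1): 25·(1−5)=-100≡4 → e

eoqxnkebe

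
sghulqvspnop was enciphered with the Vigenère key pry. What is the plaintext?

dpjfusgbryxr

Repeat the key across the ciphertext: prypryprypry
s(18)−p(15): 3 → d
g(6)−r(17): -11≡15 → p
h(7)−y(24): -17≡9 → j
u(20)−p(15): 5 → f
l(11)−r(17): -6≡20 → u
q(16)−y(24): -8≡18 → s
v(21)−p(15): 6 → g
s(18)−r(17): 1 → b
p(15)−y(24): -9≡17 → r
n(13)−p(15): -2≡24 → y
o(14)−r(17): -3≡23 → x
p(15)−y(24): -9≡17 → r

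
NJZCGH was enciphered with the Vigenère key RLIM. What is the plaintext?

WYRQPW

Repeat the key across the ciphertext: RLIMRL
N(13)−R(17): -4≡22 → W
J(9)−L(11): -2≡24 → Y
Z(25)−I(8): 17 → R
C(2)−M(12): -10≡16 → Q
G(6)−R(17): -11≡15 → P
H(7)−L(11): -4≡22 → W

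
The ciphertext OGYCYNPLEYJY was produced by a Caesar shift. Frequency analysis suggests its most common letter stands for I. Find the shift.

The most frequent ciphertext letter is Y (appears 4 times).
Y is position 24; I is position 8.
Shift = 16.

16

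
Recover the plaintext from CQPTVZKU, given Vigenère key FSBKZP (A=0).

XYOJWKFC

Repeat the key across the ciphertext: FSBKZPFS
C(2)−F(5): -3≡23 → X
Q(16)−S(18): -2≡24 → Y
P(15)−B(1): 14 → O
T(19)−K(10): 9 → J
V(21)−Z(25): -4≡22 → W
Z(25)−P(15): 10 → K
K(10)−F(5): 5 → F
U(20)−S(18): 2 → C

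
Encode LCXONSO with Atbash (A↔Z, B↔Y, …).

OXCLMHL

L(11) → O(14)
C(2) → X(23)
X(23) → C(2)
O(14) → L(11)
N(13) → M(12)
S(18) → H(7)
O(14) → L(11)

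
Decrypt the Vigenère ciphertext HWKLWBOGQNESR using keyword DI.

EOHDTTLYNFBKO

Repeat the key across the ciphertext: DIDIDIDIDIDID
H(7)−D(3): 4 → E
W(22)−I(8): 14 → O
K(10)−D(3): 7 → H
L(11)−I(8): 3 → D
W(22)−D(3): 19 → T
B(1)−I(8): -7≡19 → T
O(14)−D(3): 11 → L
G(6)−I(8): -2≡24 → Y
Q(16)−D(3): 13 → N
N(13)−I(8): 5 → F
E(4)−D(3): 1 → B
S(18)−I(8): 10 → K
R(17)−D(3): 14 → O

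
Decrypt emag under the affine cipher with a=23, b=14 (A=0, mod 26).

mswu

The inverse of 23 mod 26 is 17, since 23·17=391≡1. Apply D(y)=17·(y−14) mod 26:
e(4): 17·(4−14)=-170≡12 → m
m(12): 17·(12−14)=-34≡18 → s
a(0): 17·(0−14)=-238≡22 → w
g(6): 17·(6−14)=-136≡20 → u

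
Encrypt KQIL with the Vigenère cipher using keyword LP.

Repeat the key across the message: LPLP
K(10)+L(11): 21 → V
Q(16)+P(15): 31≡5 → F
I(8)+L(11): 19 → T
L(11)+P(15): 26≡0 → A

VFTA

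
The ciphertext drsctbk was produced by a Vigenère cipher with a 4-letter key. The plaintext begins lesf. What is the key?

Subtract each crib letter from the matching ciphertext letter (mod 26):
d(3)−l(11)=-8≡18 → s
r(17)−e(4)=13 → n
s(18)−s(18)=0 → a
c(2)−f(5)=-3≡23 → x

snax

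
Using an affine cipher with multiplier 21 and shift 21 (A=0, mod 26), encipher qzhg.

tamr

q(16): 21·16+21=357≡19 → t
z(25): 21·25+21=546≡0 → a
h(7): 21·7+21=168≡12 → m
g(6): 21·6+21=147≡17 → r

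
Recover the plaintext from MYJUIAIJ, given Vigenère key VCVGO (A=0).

Repeat the key across the ciphertext: VCVGOVCV
M(12)−V(21): -9≡17 → R
Y(24)−C(2): 22 → W
J(9)−V(21): -12≡14 → O
U(20)−G(6): 14 → O
I(8)−O(14): -6≡20 → U
A(0)−V(21): -21≡5 → F
I(8)−C(2): 6 → G
J(9)−V(21): -12≡14 → O

RWOOUFGO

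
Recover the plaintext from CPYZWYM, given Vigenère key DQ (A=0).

ZZVJTIJ

Repeat the key across the ciphertext: DQDQDQD
C(2)−D(3): -1≡25 → Z
P(15)−Q(16): -1≡25 → Z
Y(24)−D(3): 21 → V
Z(25)−Q(16): 9 → J
W(22)−D(3): 19 → T
Y(24)−Q(16): 8 → I
M(12)−D(3): 9 → J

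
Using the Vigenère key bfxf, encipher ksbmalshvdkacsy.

Repeat the key across the message: bfxfbfxfbfxfbfx
k(10)+b(1): 11 → l
s(18)+f(5): 23 → x
b(1)+x(23): 24 → y
m(12)+f(5): 17 → r
a(0)+b(1): 1 → b
l(11)+f(5): 16 → q
s(18)+x(23): 41≡15 → p
h(7)+f(5): 12 → m
v(21)+b(1): 22 → w
d(3)+f(5): 8 → i
k(10)+x(23): 33≡7 → h
a(0)+f(5): 5 → f
c(2)+b(1): 3 → d
s(18)+f(5): 23 → x
y(24)+x(23): 47≡21 → v

lxyrbqpmwihfdxv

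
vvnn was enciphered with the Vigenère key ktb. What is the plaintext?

lcmd

Repeat the key across the ciphertext: ktbk
v(21)−k(10): 11 → l
v(21)−t(19): 2 → c
n(13)−b(1): 12 → m
n(13)−k(10): 3 → d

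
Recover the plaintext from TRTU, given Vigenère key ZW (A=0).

UVUY

Repeat the key across the ciphertext: ZWZW
T(19)−Z(25): -6≡20 → U
R(17)−W(22): -5≡21 → V
T(19)−Z(25): -6≡20 → U
U(20)−W(22): -2≡24 → Y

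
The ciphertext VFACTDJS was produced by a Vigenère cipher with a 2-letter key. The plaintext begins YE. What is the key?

XB

Subtract each crib letter from the matching ciphertext letter (mod 26):
V(21)−Y(24)=-3≡23 → X
F(5)−E(4)=1 → B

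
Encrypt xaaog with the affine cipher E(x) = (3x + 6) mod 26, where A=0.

x(23): 3·23+6=75≡23 → x
a(0): 3·0+6=6 → g
a(0): 3·0+6=6 → g
o(14): 3·14+6=48≡22 → w
g(6): 3·6+6=24 → y

xggwy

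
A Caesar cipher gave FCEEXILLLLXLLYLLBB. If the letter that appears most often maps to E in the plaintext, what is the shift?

The most frequent ciphertext letter is L (appears 8 times).
L is position 11; E is position 4.
Shift = 7.

7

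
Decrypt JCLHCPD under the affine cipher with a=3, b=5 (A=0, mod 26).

KZCSZMI

The inverse of 3 mod 26 is 9, since 3·9=27≡1. Apply D(y)=9·(y−5) mod 26:
J(9): 9·(9−5)=36≡10 → K
C(2): 9·(2−5)=-27≡25 → Z
L(11): 9·(11−5)=54≡2 → C
H(7): 9·(7−5)=18 → S
C(2): 9·(2−5)=-27≡25 → Z
P(15): 9·(15−5)=90≡12 → M
D(3): 9·(3−5)=-18≡8 → I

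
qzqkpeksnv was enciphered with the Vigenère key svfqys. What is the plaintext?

Repeat the key across the ciphertext: svfqyssvfq
q(16)−s(18): -2≡24 → y
z(25)−v(21): 4 → e
q(16)−f(5): 11 → l
k(10)−q(16): -6≡20 → u
p(15)−y(24): -9≡17 → r
e(4)−s(18): -14≡12 → m
k(10)−s(18): -8≡18 → s
s(18)−v(21): -3≡23 → x
n(13)−f(5): 8 → i
v(21)−q(16): 5 → f

yelurmsxif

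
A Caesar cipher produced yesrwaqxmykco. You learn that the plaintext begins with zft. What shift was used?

From the crib: y(24)−z(25)=-1≡25, so the shift is 25.

25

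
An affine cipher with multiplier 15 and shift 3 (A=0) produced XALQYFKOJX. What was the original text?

The inverse of 15 mod 26 is 7, since 15·7=105≡1. Apply D(y)=7·(y−3) mod 26:
X(23): 7·(23−3)=140≡10 → K
A(0): 7·(0−3)=-21≡5 → F
L(11): 7·(11−3)=56≡4 → E
Q(16): 7·(16−3)=91≡13 → N
Y(24): 7·(24−3)=147≡17 → R
F(5): 7·(5−3)=14 → O
K(10): 7·(10−3)=49≡23 → X
O(14): 7·(14−3)=77≡25 → Z
J(9): 7·(9−3)=42≡16 → Q
X(23): 7·(23−3)=140≡10 → K

KFENROXZQK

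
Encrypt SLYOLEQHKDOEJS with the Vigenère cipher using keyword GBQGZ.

Repeat the key across the message: GBQGZGBQGZGBQG
S(18)+G(6): 24 → Y
L(11)+B(1): 12 → M
Y(24)+Q(16): 40≡14 → O
O(14)+G(6): 20 → U
L(11)+Z(25): 36≡10 → K
E(4)+G(6): 10 → K
Q(16)+B(1): 17 → R
H(7)+Q(16): 23 → X
K(10)+G(6): 16 → Q
D(3)+Z(25): 28≡2 → C
O(14)+G(6): 20 → U
E(4)+B(1): 5 → F
J(9)+Q(16): 25 → Z
S(18)+G(6): 24 → Y

YMOUKKRXQCUFZY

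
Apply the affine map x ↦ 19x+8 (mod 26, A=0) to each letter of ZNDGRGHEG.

Z(25): 19·25+8=483≡15 → P
N(13): 19·13+8=255≡21 → V
D(3): 19·3+8=65≡13 → N
G(6): 19·6+8=122≡18 → S
R(17): 19·17+8=331≡19 → T
G(6): 19·6+8=122≡18 → S
H(7): 19·7+8=141≡11 → L
E(4): 19·4+8=84≡6 → G
G(6): 19·6+8=122≡18 → S

PVNSTSLGS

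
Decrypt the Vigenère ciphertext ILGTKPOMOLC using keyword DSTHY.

Repeat the key across the ciphertext: DSTHYDSTHYD
I(8)−D(3): 5 → F
L(11)−S(18): -7≡19 → T
G(6)−T(19): -13≡13 → N
T(19)−H(7): 12 → M
K(10)−Y(24): -14≡12 → M
P(15)−D(3): 12 → M
O(14)−S(18): -4≡22 → W
M(12)−T(19): -7≡19 → T
O(14)−H(7): 7 → H
L(11)−Y(24): -13≡13 → N
C(2)−D(3): -1≡25 → Z

FTNMMMWTHNZ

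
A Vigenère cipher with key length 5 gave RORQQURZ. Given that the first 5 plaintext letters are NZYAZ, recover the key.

EPTQR

Subtract each crib letter from the matching ciphertext letter (mod 26):
R(17)−N(13)=4 → E
O(14)−Z(25)=-11≡15 → P
R(17)−Y(24)=-7≡19 → T
Q(16)−A(0)=16 → Q
Q(16)−Z(25)=-9≡17 → R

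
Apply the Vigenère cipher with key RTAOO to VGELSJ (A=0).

MZEZGA

Repeat the key across the message: RTAOOR
V(21)+R(17): 38≡12 → M
G(6)+T(19): 25 → Z
E(4)+A(0): 4 → E
L(11)+O(14): 25 → Z
S(18)+O(14): 32≡6 → G
J(9)+R(17): 26≡0 → A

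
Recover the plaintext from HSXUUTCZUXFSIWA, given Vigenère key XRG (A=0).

KBRXDNFIOAOMLFU

Repeat the key across the ciphertext: XRGXRGXRGXRGXRG
H(7)−X(23): -16≡10 → K
S(18)−R(17): 1 → B
X(23)−G(6): 17 → R
U(20)−X(23): -3≡23 → X
U(20)−R(17): 3 → D
T(19)−G(6): 13 → N
C(2)−X(23): -21≡5 → F
Z(25)−R(17): 8 → I
U(20)−G(6): 14 → O
X(23)−X(23): 0 → A
F(5)−R(17): -12≡14 → O
S(18)−G(6): 12 → M
I(8)−X(23): -15≡11 → L
W(22)−R(17): 5 → F
A(0)−G(6): -6≡20 → U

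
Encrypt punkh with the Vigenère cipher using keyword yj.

ndltf

Repeat the key across the message: yjyjy
p(15)+y(24): 39≡13 → n
u(20)+j(9): 29≡3 → d
n(13)+y(24): 37≡11 → l
k(10)+j(9): 19 → t
h(7)+y(24): 31≡5 → f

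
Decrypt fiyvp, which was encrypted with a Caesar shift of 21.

f(5): 5−21=-16≡10 → k
i(8): 8−21=-13≡13 → n
y(24): 24−21=3 → d
v(21): 21−21=0 → a
p(15): 15−21=-6≡20 → u

kndau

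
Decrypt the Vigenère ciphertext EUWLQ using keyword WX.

Repeat the key across the ciphertext: WXWXW
E(4)−W(22): -18≡8 → I
U(20)−X(23): -3≡23 → X
W(22)−W(22): 0 → A
L(11)−X(23): -12≡14 → O
Q(16)−W(22): -6≡20 → U

IXAOU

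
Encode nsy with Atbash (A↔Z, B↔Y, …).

mhb

n(13) → m(12)
s(18) → h(7)
y(24) → b(1)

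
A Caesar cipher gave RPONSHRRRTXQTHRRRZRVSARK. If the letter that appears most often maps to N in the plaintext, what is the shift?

4

The most frequent ciphertext letter is R (appears 9 times).
R is position 17; N is position 13.
Shift = 4.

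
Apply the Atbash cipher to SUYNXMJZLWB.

HFBMCNQAODY

S(18) → H(7)
U(20) → F(5)
Y(24) → B(1)
N(13) → M(12)
X(23) → C(2)
M(12) → N(13)
J(9) → Q(16)
Z(25) → A(0)
L(11) → O(14)
W(22) → D(3)
B(1) → Y(24)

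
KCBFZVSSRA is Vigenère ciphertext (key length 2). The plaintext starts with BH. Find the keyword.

Subtract each crib letter from the matching ciphertext letter (mod 26):
K(10)−B(1)=9 → J
C(2)−H(7)=-5≡21 → V

JV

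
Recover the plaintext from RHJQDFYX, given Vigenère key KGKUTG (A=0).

Repeat the key across the ciphertext: KGKUTGKG
R(17)−K(10): 7 → H
H(7)−G(6): 1 → B
J(9)−K(10): -1≡25 → Z
Q(16)−U(20): -4≡22 → W
D(3)−T(19): -16≡10 → K
F(5)−G(6): -1≡25 → Z
Y(24)−K(10): 14 → O
X(23)−G(6): 17 → R

HBZWKZOR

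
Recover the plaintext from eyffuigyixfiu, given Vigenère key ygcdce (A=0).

Repeat the key across the ciphertext: ygcdceygcdcey
e(4)−y(24): -20≡6 → g
y(24)−g(6): 18 → s
f(5)−c(2): 3 → d
f(5)−d(3): 2 → c
u(20)−c(2): 18 → s
i(8)−e(4): 4 → e
g(6)−y(24): -18≡8 → i
y(24)−g(6): 18 → s
i(8)−c(2): 6 → g
x(23)−d(3): 20 → u
f(5)−c(2): 3 → d
i(8)−e(4): 4 → e
u(20)−y(24): -4≡22 → w

gsdcseisgudew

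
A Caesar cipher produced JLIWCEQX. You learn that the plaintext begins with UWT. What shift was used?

From the crib: J(9)−U(20)=-11≡15, so the shift is 15.

15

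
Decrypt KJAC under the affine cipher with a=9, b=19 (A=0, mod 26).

The inverse of 9 mod 26 is 3, since 9·3=27≡1. Apply D(y)=3·(y−19) mod 26:
K(10): 3·(10−19)=-27≡25 → Z
J(9): 3·(9−19)=-30≡22 → W
A(0): 3·(0−19)=-57≡21 → V
C(2): 3·(2−19)=-51≡1 → B

ZWVB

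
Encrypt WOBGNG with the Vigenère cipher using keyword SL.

OZTRFR

Repeat the key across the message: SLSLSL
W(22)+S(18): 40≡14 → O
O(14)+L(11): 25 → Z
B(1)+S(18): 19 → T
G(6)+L(11): 17 → R
N(13)+S(18): 31≡5 → F
G(6)+L(11): 17 → R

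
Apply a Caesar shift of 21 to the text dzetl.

d(3): 3+21=24 → y
z(25): 25+21=46≡20 → u
e(4): 4+21=25 → z
t(19): 19+21=40≡14 → o
l(11): 11+21=32≡6 → g

yuzog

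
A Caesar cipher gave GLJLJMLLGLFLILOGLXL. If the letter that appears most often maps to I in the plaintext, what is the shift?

3

The most frequent ciphertext letter is L (appears 9 times).
L is position 11; I is position 8.
Shift = 3.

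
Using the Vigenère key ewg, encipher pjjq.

tfpu

Repeat the key across the message: ewge
p(15)+e(4): 19 → t
j(9)+w(22): 31≡5 → f
j(9)+g(6): 15 → p
q(16)+e(4): 20 → u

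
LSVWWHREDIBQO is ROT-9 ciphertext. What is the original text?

CJMNNYIVUZSHF

L(11): 11−9=2 → C
S(18): 18−9=9 → J
V(21): 21−9=12 → M
W(22): 22−9=13 → N
W(22): 22−9=13 → N
H(7): 7−9=-2≡24 → Y
R(17): 17−9=8 → I
E(4): 4−9=-5≡21 → V
D(3): 3−9=-6≡20 → U
I(8): 8−9=-1≡25 → Z
B(1): 1−9=-8≡18 → S
Q(16): 16−9=7 → H
O(14): 14−9=5 → F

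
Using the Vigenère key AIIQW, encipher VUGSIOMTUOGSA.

VCOIEOUBKKGAI

Repeat the key across the message: AIIQWAIIQWAII
V(21)+A(0): 21 → V
U(20)+I(8): 28≡2 → C
G(6)+I(8): 14 → O
S(18)+Q(16): 34≡8 → I
I(8)+W(22): 30≡4 → E
O(14)+A(0): 14 → O
M(12)+I(8): 20 → U
T(19)+I(8): 27≡1 → B
U(20)+Q(16): 36≡10 → K
O(14)+W(22): 36≡10 → K
G(6)+A(0): 6 → G
S(18)+I(8): 26≡0 → A
A(0)+I(8): 8 → I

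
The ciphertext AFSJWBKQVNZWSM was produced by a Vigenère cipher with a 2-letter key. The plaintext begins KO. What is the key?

Subtract each crib letter from the matching ciphertext letter (mod 26):
A(0)−K(10)=-10≡16 → Q
F(5)−O(14)=-9≡17 → R

QR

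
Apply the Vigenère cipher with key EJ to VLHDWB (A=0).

Repeat the key across the message: EJEJEJ
V(21)+E(4): 25 → Z
L(11)+J(9): 20 → U
H(7)+E(4): 11 → L
D(3)+J(9): 12 → M
W(22)+E(4): 26≡0 → A
B(1)+J(9): 10 → K

ZULMAK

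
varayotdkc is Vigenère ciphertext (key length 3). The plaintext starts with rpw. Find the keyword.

Subtract each crib letter from the matching ciphertext letter (mod 26):
v(21)−r(17)=4 → e
a(0)−p(15)=-15≡11 → l
r(17)−w(22)=-5≡21 → v

elv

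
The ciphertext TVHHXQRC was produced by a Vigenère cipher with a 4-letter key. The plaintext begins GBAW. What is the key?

Subtract each crib letter from the matching ciphertext letter (mod 26):
T(19)−G(6)=13 → N
V(21)−B(1)=20 → U
H(7)−A(0)=7 → H
H(7)−W(22)=-15≡11 → L

NUHL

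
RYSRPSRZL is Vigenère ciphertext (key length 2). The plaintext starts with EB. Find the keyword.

NX

Subtract each crib letter from the matching ciphertext letter (mod 26):
R(17)−E(4)=13 → N
Y(24)−B(1)=23 → X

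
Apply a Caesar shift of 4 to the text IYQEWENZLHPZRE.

I(8): 8+4=12 → M
Y(24): 24+4=28≡2 → C
Q(16): 16+4=20 → U
E(4): 4+4=8 → I
W(22): 22+4=26≡0 → A
E(4): 4+4=8 → I
N(13): 13+4=17 → R
Z(25): 25+4=29≡3 → D
L(11): 11+4=15 → P
H(7): 7+4=11 → L
P(15): 15+4=19 → T
Z(25): 25+4=29≡3 → D
R(17): 17+4=21 → V
E(4): 4+4=8 → I

MCUIAIRDPLTDVI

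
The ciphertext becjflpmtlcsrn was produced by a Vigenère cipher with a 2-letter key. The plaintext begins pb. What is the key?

Subtract each crib letter from the matching ciphertext letter (mod 26):
b(1)−p(15)=-14≡12 → m
e(4)−b(1)=3 → d

md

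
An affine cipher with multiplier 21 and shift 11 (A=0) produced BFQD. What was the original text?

The inverse of 21 mod 26 is 5, since 21·5=105≡1. Apply D(y)=5·(y−11) mod 26:
B(1): 5·(1−11)=-50≡2 → C
F(5): 5·(5−11)=-30≡22 → W
Q(16): 5·(16−11)=25 → Z
D(3): 5·(3−11)=-40≡12 → M

CWZM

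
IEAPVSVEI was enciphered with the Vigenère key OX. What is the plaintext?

Repeat the key across the ciphertext: OXOXOXOXO
I(8)−O(14): -6≡20 → U
E(4)−X(23): -19≡7 → H
A(0)−O(14): -14≡12 → M
P(15)−X(23): -8≡18 → S
V(21)−O(14): 7 → H
S(18)−X(23): -5≡21 → V
V(21)−O(14): 7 → H
E(4)−X(23): -19≡7 → H
I(8)−O(14): -6≡20 → U

UHMSHVHHU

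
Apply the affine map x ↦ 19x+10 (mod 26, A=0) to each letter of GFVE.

G(6): 19·6+10=124≡20 → U
F(5): 19·5+10=105≡1 → B
V(21): 19·21+10=409≡19 → T
E(4): 19·4+10=86≡8 → I

UBTI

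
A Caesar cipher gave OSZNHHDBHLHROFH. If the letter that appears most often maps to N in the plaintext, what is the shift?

The most frequent ciphertext letter is H (appears 5 times).
H is position 7; N is position 13.
Shift = -6≡20.

20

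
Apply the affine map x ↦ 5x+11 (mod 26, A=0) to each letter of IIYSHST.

ZZBXUXC

I(8): 5·8+11=51≡25 → Z
I(8): 5·8+11=51≡25 → Z
Y(24): 5·24+11=131≡1 → B
S(18): 5·18+11=101≡23 → X
H(7): 5·7+11=46≡20 → U
S(18): 5·18+11=101≡23 → X
T(19): 5·19+11=106≡2 → C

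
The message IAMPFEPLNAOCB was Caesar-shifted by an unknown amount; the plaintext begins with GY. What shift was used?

2

From the crib: I(8)−G(6)=2, so the shift is 2.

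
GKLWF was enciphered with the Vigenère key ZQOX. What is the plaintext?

Repeat the key across the ciphertext: ZQOXZ
G(6)−Z(25): -19≡7 → H
K(10)−Q(16): -6≡20 → U
L(11)−O(14): -3≡23 → X
W(22)−X(23): -1≡25 → Z
F(5)−Z(25): -20≡6 → G

HUXZG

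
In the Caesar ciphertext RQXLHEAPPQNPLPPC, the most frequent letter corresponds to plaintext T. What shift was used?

22

The most frequent ciphertext letter is P (appears 5 times).
P is position 15; T is position 19.
Shift = -4≡22.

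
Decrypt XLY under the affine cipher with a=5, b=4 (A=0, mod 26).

The inverse of 5 mod 26 is 21, since 5·21=105≡1. Apply D(y)=21·(y−4) mod 26:
X(23): 21·(23−4)=399≡9 → J
L(11): 21·(11−4)=147≡17 → R
Y(24): 21·(24−4)=420≡4 → E

JRE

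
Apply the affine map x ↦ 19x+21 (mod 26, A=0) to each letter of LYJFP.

L(11): 19·11+21=230≡22 → W
Y(24): 19·24+21=477≡9 → J
J(9): 19·9+21=192≡10 → K
F(5): 19·5+21=116≡12 → M
P(15): 19·15+21=306≡20 → U

WJKMU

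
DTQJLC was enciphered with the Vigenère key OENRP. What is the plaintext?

PPDSWO

Repeat the key across the ciphertext: OENRPO
D(3)−O(14): -11≡15 → P
T(19)−E(4): 15 → P
Q(16)−N(13): 3 → D
J(9)−R(17): -8≡18 → S
L(11)−P(15): -4≡22 → W
C(2)−O(14): -12≡14 → O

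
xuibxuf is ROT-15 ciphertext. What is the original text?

iftmifq

x(23): 23−15=8 → i
u(20): 20−15=5 → f
i(8): 8−15=-7≡19 → t
b(1): 1−15=-14≡12 → m
x(23): 23−15=8 → i
u(20): 20−15=5 → f
f(5): 5−15=-10≡16 → q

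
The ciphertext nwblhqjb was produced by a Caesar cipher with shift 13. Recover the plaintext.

ajoyudwo

n(13): 13−13=0 → a
w(22): 22−13=9 → j
b(1): 1−13=-12≡14 → o
l(11): 11−13=-2≡24 → y
h(7): 7−13=-6≡20 → u
q(16): 16−13=3 → d
j(9): 9−13=-4≡22 → w
b(1): 1−13=-12≡14 → o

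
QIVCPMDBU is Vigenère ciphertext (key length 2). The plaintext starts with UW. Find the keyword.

Subtract each crib letter from the matching ciphertext letter (mod 26):
Q(16)−U(20)=-4≡22 → W
I(8)−W(22)=-14≡12 → M

WM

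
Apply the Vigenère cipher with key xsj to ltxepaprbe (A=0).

ilgbhjmjkb

Repeat the key across the message: xsjxsjxsjx
l(11)+x(23): 34≡8 → i
t(19)+s(18): 37≡11 → l
x(23)+j(9): 32≡6 → g
e(4)+x(23): 27≡1 → b
p(15)+s(18): 33≡7 → h
a(0)+j(9): 9 → j
p(15)+x(23): 38≡12 → m
r(17)+s(18): 35≡9 → j
b(1)+j(9): 10 → k
e(4)+x(23): 27≡1 → b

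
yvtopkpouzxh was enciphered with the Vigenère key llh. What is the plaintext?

nkmdedednoma

Repeat the key across the ciphertext: llhllhllhllh
y(24)−l(11): 13 → n
v(21)−l(11): 10 → k
t(19)−h(7): 12 → m
o(14)−l(11): 3 → d
p(15)−l(11): 4 → e
k(10)−h(7): 3 → d
p(15)−l(11): 4 → e
o(14)−l(11): 3 → d
u(20)−h(7): 13 → n
z(25)−l(11): 14 → o
x(23)−l(11): 12 → m
h(7)−h(7): 0 → a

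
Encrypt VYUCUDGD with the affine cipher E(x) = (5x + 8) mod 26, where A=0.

V(21): 5·21+8=113≡9 → J
Y(24): 5·24+8=128≡24 → Y
U(20): 5·20+8=108≡4 → E
C(2): 5·2+8=18 → S
U(20): 5·20+8=108≡4 → E
D(3): 5·3+8=23 → X
G(6): 5·6+8=38≡12 → M
D(3): 5·3+8=23 → X

JYESEXMX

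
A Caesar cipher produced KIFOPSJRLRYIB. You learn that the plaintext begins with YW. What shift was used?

From the crib: K(10)−Y(24)=-14≡12, so the shift is 12.

12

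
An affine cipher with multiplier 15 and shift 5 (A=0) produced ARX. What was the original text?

RGW

The inverse of 15 mod 26 is 7, since 15·7=105≡1. Apply D(y)=7·(y−5) mod 26:
A(0): 7·(0−5)=-35≡17 → R
R(17): 7·(17−5)=84≡6 → G
X(23): 7·(23−5)=126≡22 → W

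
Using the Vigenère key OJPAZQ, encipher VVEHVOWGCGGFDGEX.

Repeat the key across the message: OJPAZQOJPAZQOJPA
V(21)+O(14): 35≡9 → J
V(21)+J(9): 30≡4 → E
E(4)+P(15): 19 → T
H(7)+A(0): 7 → H
V(21)+Z(25): 46≡20 → U
O(14)+Q(16): 30≡4 → E
W(22)+O(14): 36≡10 → K
G(6)+J(9): 15 → P
C(2)+P(15): 17 → R
G(6)+A(0): 6 → G
G(6)+Z(25): 31≡5 → F
F(5)+Q(16): 21 → V
D(3)+O(14): 17 → R
G(6)+J(9): 15 → P
E(4)+P(15): 19 → T
X(23)+A(0): 23 → X

JETHUEKPRGFVRPTX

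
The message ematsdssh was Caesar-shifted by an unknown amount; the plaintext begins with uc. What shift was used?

10

From the crib: e(4)−u(20)=-16≡10, so the shift is 10.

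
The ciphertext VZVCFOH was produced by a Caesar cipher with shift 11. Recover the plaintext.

KOKRUDW

V(21): 21−11=10 → K
Z(25): 25−11=14 → O
V(21): 21−11=10 → K
C(2): 2−11=-9≡17 → R
F(5): 5−11=-6≡20 → U
O(14): 14−11=3 → D
H(7): 7−11=-4≡22 → W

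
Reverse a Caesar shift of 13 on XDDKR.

X(23): 23−13=10 → K
D(3): 3−13=-10≡16 → Q
D(3): 3−13=-10≡16 → Q
K(10): 10−13=-3≡23 → X
R(17): 17−13=4 → E

KQQXE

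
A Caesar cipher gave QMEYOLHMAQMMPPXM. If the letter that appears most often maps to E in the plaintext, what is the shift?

The most frequent ciphertext letter is M (appears 5 times).
M is position 12; E is position 4.
Shift = 8.

8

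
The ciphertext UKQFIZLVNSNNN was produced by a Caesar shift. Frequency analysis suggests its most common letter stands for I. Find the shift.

5

The most frequent ciphertext letter is N (appears 4 times).
N is position 13; I is position 8.
Shift = 5.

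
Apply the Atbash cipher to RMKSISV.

INPHRHE

R(17) → I(8)
M(12) → N(13)
K(10) → P(15)
S(18) → H(7)
I(8) → R(17)
S(18) → H(7)
V(21) → E(4)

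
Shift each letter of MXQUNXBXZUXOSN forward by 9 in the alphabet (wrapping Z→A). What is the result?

VGZDWGKGIDGXBW

M(12): 12+9=21 → V
X(23): 23+9=32≡6 → G
Q(16): 16+9=25 → Z
U(20): 20+9=29≡3 → D
N(13): 13+9=22 → W
X(23): 23+9=32≡6 → G
B(1): 1+9=10 → K
X(23): 23+9=32≡6 → G
Z(25): 25+9=34≡8 → I
U(20): 20+9=29≡3 → D
X(23): 23+9=32≡6 → G
O(14): 14+9=23 → X
S(18): 18+9=27≡1 → B
N(13): 13+9=22 → W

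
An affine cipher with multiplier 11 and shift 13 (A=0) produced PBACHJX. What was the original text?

MGNZQCI

The inverse of 11 mod 26 is 19, since 11·19=209≡1. Apply D(y)=19·(y−13) mod 26:
P(15): 19·(15−13)=38≡12 → M
B(1): 19·(1−13)=-228≡6 → G
A(0): 19·(0−13)=-247≡13 → N
C(2): 19·(2−13)=-209≡25 → Z
H(7): 19·(7−13)=-114≡16 → Q
J(9): 19·(9−13)=-76≡2 → C
X(23): 19·(23−13)=190≡8 → I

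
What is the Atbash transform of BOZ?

YLA

B(1) → Y(24)
O(14) → L(11)
Z(25) → A(0)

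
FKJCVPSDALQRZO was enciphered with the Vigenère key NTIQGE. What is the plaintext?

SRBMPLFKSVKNMV

Repeat the key across the ciphertext: NTIQGENTIQGENT
F(5)−N(13): -8≡18 → S
K(10)−T(19): -9≡17 → R
J(9)−I(8): 1 → B
C(2)−Q(16): -14≡12 → M
V(21)−G(6): 15 → P
P(15)−E(4): 11 → L
S(18)−N(13): 5 → F
D(3)−T(19): -16≡10 → K
A(0)−I(8): -8≡18 → S
L(11)−Q(16): -5≡21 → V
Q(16)−G(6): 10 → K
R(17)−E(4): 13 → N
Z(25)−N(13): 12 → M
O(14)−T(19): -5≡21 → V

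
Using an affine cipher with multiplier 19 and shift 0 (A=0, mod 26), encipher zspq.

z(25): 19·25+0=475≡7 → h
s(18): 19·18+0=342≡4 → e
p(15): 19·15+0=285≡25 → z
q(16): 19·16+0=304≡18 → s

hezs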